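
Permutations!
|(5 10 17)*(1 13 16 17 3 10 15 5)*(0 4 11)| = |(0 4 11)(1 13 16 17)(3 10)(5 15)| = 12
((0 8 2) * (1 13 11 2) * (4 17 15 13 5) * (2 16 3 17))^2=(0 1 4)(2 8 5)(3 15 11)(13 16 17)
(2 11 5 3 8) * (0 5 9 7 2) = (0 5 3 8)(2 11 9 7) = [5, 1, 11, 8, 4, 3, 6, 2, 0, 7, 10, 9]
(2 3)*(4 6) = [0, 1, 3, 2, 6, 5, 4] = (2 3)(4 6)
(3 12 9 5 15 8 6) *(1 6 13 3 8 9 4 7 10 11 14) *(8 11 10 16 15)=(1 6 11 14)(3 12 4 7 16 15 9 5 8 13)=[0, 6, 2, 12, 7, 8, 11, 16, 13, 5, 10, 14, 4, 3, 1, 9, 15]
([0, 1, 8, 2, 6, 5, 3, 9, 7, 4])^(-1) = [0, 1, 3, 6, 9, 5, 4, 8, 2, 7]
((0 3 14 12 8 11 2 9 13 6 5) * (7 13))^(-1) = (0 5 6 13 7 9 2 11 8 12 14 3)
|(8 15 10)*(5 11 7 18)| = 12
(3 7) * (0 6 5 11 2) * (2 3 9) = (0 6 5 11 3 7 9 2) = [6, 1, 0, 7, 4, 11, 5, 9, 8, 2, 10, 3]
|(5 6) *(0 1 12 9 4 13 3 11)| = |(0 1 12 9 4 13 3 11)(5 6)| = 8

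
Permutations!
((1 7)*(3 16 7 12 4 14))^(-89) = ((1 12 4 14 3 16 7))^(-89) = (1 4 3 7 12 14 16)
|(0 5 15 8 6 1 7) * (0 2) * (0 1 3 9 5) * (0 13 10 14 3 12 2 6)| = 45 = |(0 13 10 14 3 9 5 15 8)(1 7 6 12 2)|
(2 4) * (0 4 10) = (0 4 2 10) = [4, 1, 10, 3, 2, 5, 6, 7, 8, 9, 0]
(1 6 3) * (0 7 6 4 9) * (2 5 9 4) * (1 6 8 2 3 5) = [7, 3, 1, 6, 4, 9, 5, 8, 2, 0] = (0 7 8 2 1 3 6 5 9)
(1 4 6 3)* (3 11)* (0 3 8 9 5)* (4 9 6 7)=(0 3 1 9 5)(4 7)(6 11 8)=[3, 9, 2, 1, 7, 0, 11, 4, 6, 5, 10, 8]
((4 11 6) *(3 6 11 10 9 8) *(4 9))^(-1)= (11)(3 8 9 6)(4 10)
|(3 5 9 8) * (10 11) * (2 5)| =|(2 5 9 8 3)(10 11)| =10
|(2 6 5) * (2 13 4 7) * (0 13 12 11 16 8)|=|(0 13 4 7 2 6 5 12 11 16 8)|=11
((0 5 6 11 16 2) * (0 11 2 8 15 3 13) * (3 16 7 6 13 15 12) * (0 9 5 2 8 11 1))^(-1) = ((0 2 1)(3 15 16 11 7 6 8 12)(5 13 9))^(-1) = (0 1 2)(3 12 8 6 7 11 16 15)(5 9 13)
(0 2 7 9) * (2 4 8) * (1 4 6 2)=(0 6 2 7 9)(1 4 8)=[6, 4, 7, 3, 8, 5, 2, 9, 1, 0]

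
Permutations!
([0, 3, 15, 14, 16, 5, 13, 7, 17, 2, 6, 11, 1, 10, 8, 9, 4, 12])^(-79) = (1 12 17 8 14 3)(2 9 15)(4 16)(6 10 13)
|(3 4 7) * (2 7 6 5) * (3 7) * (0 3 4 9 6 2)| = 10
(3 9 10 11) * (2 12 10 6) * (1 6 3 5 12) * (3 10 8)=(1 6 2)(3 9 10 11 5 12 8)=[0, 6, 1, 9, 4, 12, 2, 7, 3, 10, 11, 5, 8]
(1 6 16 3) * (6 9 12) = (1 9 12 6 16 3) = [0, 9, 2, 1, 4, 5, 16, 7, 8, 12, 10, 11, 6, 13, 14, 15, 3]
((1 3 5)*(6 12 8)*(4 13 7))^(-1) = (1 5 3)(4 7 13)(6 8 12)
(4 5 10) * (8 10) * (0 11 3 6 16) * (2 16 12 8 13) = (0 11 3 6 12 8 10 4 5 13 2 16) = [11, 1, 16, 6, 5, 13, 12, 7, 10, 9, 4, 3, 8, 2, 14, 15, 0]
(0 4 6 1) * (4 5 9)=(0 5 9 4 6 1)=[5, 0, 2, 3, 6, 9, 1, 7, 8, 4]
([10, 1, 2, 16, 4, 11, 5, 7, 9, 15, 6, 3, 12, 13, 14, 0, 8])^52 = [6, 1, 2, 8, 4, 3, 11, 7, 15, 0, 5, 16, 12, 13, 14, 10, 9]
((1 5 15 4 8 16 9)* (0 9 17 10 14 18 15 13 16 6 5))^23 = (0 1 9)(4 8 6 5 13 16 17 10 14 18 15)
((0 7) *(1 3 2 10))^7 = (0 7)(1 10 2 3)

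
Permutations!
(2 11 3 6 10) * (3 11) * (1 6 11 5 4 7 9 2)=(1 6 10)(2 3 11 5 4 7 9)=[0, 6, 3, 11, 7, 4, 10, 9, 8, 2, 1, 5]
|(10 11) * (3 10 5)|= |(3 10 11 5)|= 4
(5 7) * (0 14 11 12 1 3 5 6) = (0 14 11 12 1 3 5 7 6) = [14, 3, 2, 5, 4, 7, 0, 6, 8, 9, 10, 12, 1, 13, 11]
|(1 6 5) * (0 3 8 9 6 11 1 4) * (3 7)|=8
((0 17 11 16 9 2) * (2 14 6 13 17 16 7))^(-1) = ((0 16 9 14 6 13 17 11 7 2))^(-1) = (0 2 7 11 17 13 6 14 9 16)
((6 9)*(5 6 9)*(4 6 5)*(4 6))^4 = ((9))^4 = (9)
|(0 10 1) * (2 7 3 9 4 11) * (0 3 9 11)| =|(0 10 1 3 11 2 7 9 4)| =9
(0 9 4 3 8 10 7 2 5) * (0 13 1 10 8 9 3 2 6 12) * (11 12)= (0 3 9 4 2 5 13 1 10 7 6 11 12)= [3, 10, 5, 9, 2, 13, 11, 6, 8, 4, 7, 12, 0, 1]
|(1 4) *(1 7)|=3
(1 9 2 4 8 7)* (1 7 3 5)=(1 9 2 4 8 3 5)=[0, 9, 4, 5, 8, 1, 6, 7, 3, 2]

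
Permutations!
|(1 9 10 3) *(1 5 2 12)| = 7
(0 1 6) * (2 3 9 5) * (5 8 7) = [1, 6, 3, 9, 4, 2, 0, 5, 7, 8] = (0 1 6)(2 3 9 8 7 5)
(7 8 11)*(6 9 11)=(6 9 11 7 8)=[0, 1, 2, 3, 4, 5, 9, 8, 6, 11, 10, 7]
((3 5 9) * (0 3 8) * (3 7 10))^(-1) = (0 8 9 5 3 10 7)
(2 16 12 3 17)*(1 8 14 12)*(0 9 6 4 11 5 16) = (0 9 6 4 11 5 16 1 8 14 12 3 17 2) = [9, 8, 0, 17, 11, 16, 4, 7, 14, 6, 10, 5, 3, 13, 12, 15, 1, 2]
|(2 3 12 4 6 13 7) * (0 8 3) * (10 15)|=18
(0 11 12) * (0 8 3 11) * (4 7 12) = (3 11 4 7 12 8) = [0, 1, 2, 11, 7, 5, 6, 12, 3, 9, 10, 4, 8]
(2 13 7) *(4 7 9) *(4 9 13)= (13)(2 4 7)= [0, 1, 4, 3, 7, 5, 6, 2, 8, 9, 10, 11, 12, 13]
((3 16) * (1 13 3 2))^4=((1 13 3 16 2))^4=(1 2 16 3 13)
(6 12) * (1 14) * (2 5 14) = [0, 2, 5, 3, 4, 14, 12, 7, 8, 9, 10, 11, 6, 13, 1] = (1 2 5 14)(6 12)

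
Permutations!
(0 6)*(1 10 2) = (0 6)(1 10 2) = [6, 10, 1, 3, 4, 5, 0, 7, 8, 9, 2]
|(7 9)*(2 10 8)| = 6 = |(2 10 8)(7 9)|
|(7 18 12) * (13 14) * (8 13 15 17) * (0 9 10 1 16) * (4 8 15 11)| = |(0 9 10 1 16)(4 8 13 14 11)(7 18 12)(15 17)| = 30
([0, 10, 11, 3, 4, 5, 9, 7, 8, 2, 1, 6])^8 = [0, 1, 2, 3, 4, 5, 6, 7, 8, 9, 10, 11]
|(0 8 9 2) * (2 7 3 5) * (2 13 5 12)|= 14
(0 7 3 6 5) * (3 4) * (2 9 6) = (0 7 4 3 2 9 6 5) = [7, 1, 9, 2, 3, 0, 5, 4, 8, 6]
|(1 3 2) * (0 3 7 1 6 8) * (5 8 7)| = |(0 3 2 6 7 1 5 8)| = 8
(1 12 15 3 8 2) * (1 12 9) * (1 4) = (1 9 4)(2 12 15 3 8) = [0, 9, 12, 8, 1, 5, 6, 7, 2, 4, 10, 11, 15, 13, 14, 3]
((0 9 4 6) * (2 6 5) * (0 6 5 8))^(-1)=((0 9 4 8)(2 5))^(-1)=(0 8 4 9)(2 5)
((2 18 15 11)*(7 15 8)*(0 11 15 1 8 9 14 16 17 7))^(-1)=(0 8 1 7 17 16 14 9 18 2 11)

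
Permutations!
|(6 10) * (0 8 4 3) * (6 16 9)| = |(0 8 4 3)(6 10 16 9)| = 4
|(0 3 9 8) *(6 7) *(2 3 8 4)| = 4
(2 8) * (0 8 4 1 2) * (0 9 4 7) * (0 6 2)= (0 8 9 4 1)(2 7 6)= [8, 0, 7, 3, 1, 5, 2, 6, 9, 4]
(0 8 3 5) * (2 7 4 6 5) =[8, 1, 7, 2, 6, 0, 5, 4, 3] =(0 8 3 2 7 4 6 5)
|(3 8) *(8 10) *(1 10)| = 4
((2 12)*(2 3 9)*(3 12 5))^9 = ((12)(2 5 3 9))^9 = (12)(2 5 3 9)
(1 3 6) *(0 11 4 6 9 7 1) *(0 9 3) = (0 11 4 6 9 7 1) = [11, 0, 2, 3, 6, 5, 9, 1, 8, 7, 10, 4]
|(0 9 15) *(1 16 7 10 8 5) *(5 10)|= 12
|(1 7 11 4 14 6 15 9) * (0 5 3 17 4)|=|(0 5 3 17 4 14 6 15 9 1 7 11)|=12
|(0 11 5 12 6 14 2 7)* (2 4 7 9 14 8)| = |(0 11 5 12 6 8 2 9 14 4 7)| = 11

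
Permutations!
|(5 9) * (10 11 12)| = 6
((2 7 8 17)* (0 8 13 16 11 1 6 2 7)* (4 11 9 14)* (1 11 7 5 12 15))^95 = ((0 8 17 5 12 15 1 6 2)(4 7 13 16 9 14))^95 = (0 15 8 1 17 6 5 2 12)(4 14 9 16 13 7)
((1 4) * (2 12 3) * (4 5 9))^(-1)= (1 4 9 5)(2 3 12)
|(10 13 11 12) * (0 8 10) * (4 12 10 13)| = 7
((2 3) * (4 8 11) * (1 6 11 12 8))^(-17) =((1 6 11 4)(2 3)(8 12))^(-17) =(1 4 11 6)(2 3)(8 12)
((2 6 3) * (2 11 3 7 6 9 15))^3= (15)(3 11)(6 7)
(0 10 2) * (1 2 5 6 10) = [1, 2, 0, 3, 4, 6, 10, 7, 8, 9, 5] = (0 1 2)(5 6 10)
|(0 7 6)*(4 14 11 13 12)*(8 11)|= 6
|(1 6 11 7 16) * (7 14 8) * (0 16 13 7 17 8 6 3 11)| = |(0 16 1 3 11 14 6)(7 13)(8 17)| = 14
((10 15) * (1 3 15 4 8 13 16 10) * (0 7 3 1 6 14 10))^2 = (0 3 6 10 8 16 7 15 14 4 13)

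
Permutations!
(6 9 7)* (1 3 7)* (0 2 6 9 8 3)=(0 2 6 8 3 7 9 1)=[2, 0, 6, 7, 4, 5, 8, 9, 3, 1]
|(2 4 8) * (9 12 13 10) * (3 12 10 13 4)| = 10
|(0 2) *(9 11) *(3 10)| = |(0 2)(3 10)(9 11)| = 2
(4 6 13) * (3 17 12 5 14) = (3 17 12 5 14)(4 6 13) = [0, 1, 2, 17, 6, 14, 13, 7, 8, 9, 10, 11, 5, 4, 3, 15, 16, 12]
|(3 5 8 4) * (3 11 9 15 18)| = |(3 5 8 4 11 9 15 18)| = 8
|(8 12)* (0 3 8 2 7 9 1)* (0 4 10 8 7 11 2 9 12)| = 18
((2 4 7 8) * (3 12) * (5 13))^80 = ((2 4 7 8)(3 12)(5 13))^80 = (13)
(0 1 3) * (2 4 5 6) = (0 1 3)(2 4 5 6) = [1, 3, 4, 0, 5, 6, 2]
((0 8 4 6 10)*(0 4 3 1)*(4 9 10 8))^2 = (10)(0 6 3)(1 4 8)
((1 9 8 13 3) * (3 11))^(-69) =(1 13)(3 8)(9 11)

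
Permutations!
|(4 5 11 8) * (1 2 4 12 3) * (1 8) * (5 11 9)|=12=|(1 2 4 11)(3 8 12)(5 9)|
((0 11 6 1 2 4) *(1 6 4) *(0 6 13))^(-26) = ((0 11 4 6 13)(1 2))^(-26) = (0 13 6 4 11)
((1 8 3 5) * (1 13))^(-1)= (1 13 5 3 8)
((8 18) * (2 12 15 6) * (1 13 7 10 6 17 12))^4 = (18)(1 6 7)(2 10 13)(12 15 17)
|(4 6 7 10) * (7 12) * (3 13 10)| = 7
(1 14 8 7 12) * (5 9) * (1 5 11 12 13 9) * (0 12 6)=[12, 14, 2, 3, 4, 1, 0, 13, 7, 11, 10, 6, 5, 9, 8]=(0 12 5 1 14 8 7 13 9 11 6)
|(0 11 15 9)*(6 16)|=|(0 11 15 9)(6 16)|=4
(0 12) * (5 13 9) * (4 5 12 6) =(0 6 4 5 13 9 12) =[6, 1, 2, 3, 5, 13, 4, 7, 8, 12, 10, 11, 0, 9]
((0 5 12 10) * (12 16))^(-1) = (0 10 12 16 5)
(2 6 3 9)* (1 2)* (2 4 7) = (1 4 7 2 6 3 9) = [0, 4, 6, 9, 7, 5, 3, 2, 8, 1]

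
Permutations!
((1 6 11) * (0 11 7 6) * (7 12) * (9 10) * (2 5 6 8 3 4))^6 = (2 3 7 6)(4 8 12 5)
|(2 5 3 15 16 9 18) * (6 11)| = 14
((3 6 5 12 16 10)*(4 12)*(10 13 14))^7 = ((3 6 5 4 12 16 13 14 10))^7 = (3 14 16 4 6 10 13 12 5)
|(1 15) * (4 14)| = 2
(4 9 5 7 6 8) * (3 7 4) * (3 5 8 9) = (3 7 6 9 8 5 4) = [0, 1, 2, 7, 3, 4, 9, 6, 5, 8]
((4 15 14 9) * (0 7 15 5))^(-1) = (0 5 4 9 14 15 7)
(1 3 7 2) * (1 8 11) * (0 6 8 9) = [6, 3, 9, 7, 4, 5, 8, 2, 11, 0, 10, 1] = (0 6 8 11 1 3 7 2 9)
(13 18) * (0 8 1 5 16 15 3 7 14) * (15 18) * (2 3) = (0 8 1 5 16 18 13 15 2 3 7 14) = [8, 5, 3, 7, 4, 16, 6, 14, 1, 9, 10, 11, 12, 15, 0, 2, 18, 17, 13]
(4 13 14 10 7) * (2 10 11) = (2 10 7 4 13 14 11) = [0, 1, 10, 3, 13, 5, 6, 4, 8, 9, 7, 2, 12, 14, 11]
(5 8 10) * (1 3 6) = (1 3 6)(5 8 10) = [0, 3, 2, 6, 4, 8, 1, 7, 10, 9, 5]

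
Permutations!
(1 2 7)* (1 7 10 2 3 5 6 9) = (1 3 5 6 9)(2 10) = [0, 3, 10, 5, 4, 6, 9, 7, 8, 1, 2]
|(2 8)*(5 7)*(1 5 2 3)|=6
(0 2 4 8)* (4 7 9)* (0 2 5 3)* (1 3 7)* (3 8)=(0 5 7 9 4 3)(1 8 2)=[5, 8, 1, 0, 3, 7, 6, 9, 2, 4]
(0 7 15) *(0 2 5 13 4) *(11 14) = (0 7 15 2 5 13 4)(11 14) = [7, 1, 5, 3, 0, 13, 6, 15, 8, 9, 10, 14, 12, 4, 11, 2]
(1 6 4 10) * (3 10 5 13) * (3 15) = (1 6 4 5 13 15 3 10) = [0, 6, 2, 10, 5, 13, 4, 7, 8, 9, 1, 11, 12, 15, 14, 3]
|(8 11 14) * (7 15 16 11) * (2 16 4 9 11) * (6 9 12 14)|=|(2 16)(4 12 14 8 7 15)(6 9 11)|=6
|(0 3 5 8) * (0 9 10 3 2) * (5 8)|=|(0 2)(3 8 9 10)|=4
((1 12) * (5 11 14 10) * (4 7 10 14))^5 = ((14)(1 12)(4 7 10 5 11))^5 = (14)(1 12)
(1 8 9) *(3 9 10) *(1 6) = [0, 8, 2, 9, 4, 5, 1, 7, 10, 6, 3] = (1 8 10 3 9 6)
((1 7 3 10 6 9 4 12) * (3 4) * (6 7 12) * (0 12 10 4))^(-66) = (0 7 10 1 12)(3 6)(4 9)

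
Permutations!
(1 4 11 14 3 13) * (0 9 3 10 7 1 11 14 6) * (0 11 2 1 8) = (0 9 3 13 2 1 4 14 10 7 8)(6 11) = [9, 4, 1, 13, 14, 5, 11, 8, 0, 3, 7, 6, 12, 2, 10]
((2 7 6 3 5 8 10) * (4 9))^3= (2 3 10 6 8 7 5)(4 9)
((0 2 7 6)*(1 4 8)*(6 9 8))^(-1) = ((0 2 7 9 8 1 4 6))^(-1) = (0 6 4 1 8 9 7 2)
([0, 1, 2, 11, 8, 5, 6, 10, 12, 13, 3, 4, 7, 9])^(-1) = [0, 1, 2, 10, 11, 5, 6, 12, 4, 13, 7, 3, 8, 9]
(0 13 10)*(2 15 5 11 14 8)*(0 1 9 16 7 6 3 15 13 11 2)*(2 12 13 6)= [11, 9, 6, 15, 4, 12, 3, 2, 0, 16, 1, 14, 13, 10, 8, 5, 7]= (0 11 14 8)(1 9 16 7 2 6 3 15 5 12 13 10)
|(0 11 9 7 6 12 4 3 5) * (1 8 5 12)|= |(0 11 9 7 6 1 8 5)(3 12 4)|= 24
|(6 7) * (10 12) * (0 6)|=6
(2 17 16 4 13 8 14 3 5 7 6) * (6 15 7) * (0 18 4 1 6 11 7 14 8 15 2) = (0 18 4 13 15 14 3 5 11 7 2 17 16 1 6) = [18, 6, 17, 5, 13, 11, 0, 2, 8, 9, 10, 7, 12, 15, 3, 14, 1, 16, 4]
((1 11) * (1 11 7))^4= (11)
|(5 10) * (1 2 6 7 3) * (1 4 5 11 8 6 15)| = |(1 2 15)(3 4 5 10 11 8 6 7)| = 24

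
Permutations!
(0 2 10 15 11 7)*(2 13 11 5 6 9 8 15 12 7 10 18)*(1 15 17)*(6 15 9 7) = (0 13 11 10 12 6 7)(1 9 8 17)(2 18)(5 15) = [13, 9, 18, 3, 4, 15, 7, 0, 17, 8, 12, 10, 6, 11, 14, 5, 16, 1, 2]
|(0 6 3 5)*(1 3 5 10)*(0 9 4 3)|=8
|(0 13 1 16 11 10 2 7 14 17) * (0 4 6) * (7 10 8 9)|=|(0 13 1 16 11 8 9 7 14 17 4 6)(2 10)|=12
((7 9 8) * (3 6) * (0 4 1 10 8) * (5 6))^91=((0 4 1 10 8 7 9)(3 5 6))^91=(10)(3 5 6)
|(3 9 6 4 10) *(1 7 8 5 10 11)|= 10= |(1 7 8 5 10 3 9 6 4 11)|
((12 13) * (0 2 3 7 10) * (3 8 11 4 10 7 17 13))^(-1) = (0 10 4 11 8 2)(3 12 13 17)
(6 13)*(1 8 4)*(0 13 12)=(0 13 6 12)(1 8 4)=[13, 8, 2, 3, 1, 5, 12, 7, 4, 9, 10, 11, 0, 6]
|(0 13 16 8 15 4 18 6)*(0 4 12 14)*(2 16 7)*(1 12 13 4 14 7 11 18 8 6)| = |(0 4 8 15 13 11 18 1 12 7 2 16 6 14)| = 14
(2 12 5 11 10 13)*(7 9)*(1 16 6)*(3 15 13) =(1 16 6)(2 12 5 11 10 3 15 13)(7 9) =[0, 16, 12, 15, 4, 11, 1, 9, 8, 7, 3, 10, 5, 2, 14, 13, 6]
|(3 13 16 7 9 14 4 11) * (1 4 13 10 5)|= |(1 4 11 3 10 5)(7 9 14 13 16)|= 30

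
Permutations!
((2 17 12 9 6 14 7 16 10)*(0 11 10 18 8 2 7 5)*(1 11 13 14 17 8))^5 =((0 13 14 5)(1 11 10 7 16 18)(2 8)(6 17 12 9))^5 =(0 13 14 5)(1 18 16 7 10 11)(2 8)(6 17 12 9)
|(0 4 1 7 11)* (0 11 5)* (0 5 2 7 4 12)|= 2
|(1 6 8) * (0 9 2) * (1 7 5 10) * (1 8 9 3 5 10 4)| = |(0 3 5 4 1 6 9 2)(7 10 8)| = 24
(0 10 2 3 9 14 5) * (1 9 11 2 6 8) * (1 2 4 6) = (0 10 1 9 14 5)(2 3 11 4 6 8) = [10, 9, 3, 11, 6, 0, 8, 7, 2, 14, 1, 4, 12, 13, 5]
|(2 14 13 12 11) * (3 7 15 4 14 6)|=10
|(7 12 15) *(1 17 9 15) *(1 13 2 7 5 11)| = 12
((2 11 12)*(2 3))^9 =((2 11 12 3))^9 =(2 11 12 3)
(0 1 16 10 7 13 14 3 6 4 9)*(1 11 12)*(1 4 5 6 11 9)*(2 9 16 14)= (0 16 10 7 13 2 9)(1 14 3 11 12 4)(5 6)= [16, 14, 9, 11, 1, 6, 5, 13, 8, 0, 7, 12, 4, 2, 3, 15, 10]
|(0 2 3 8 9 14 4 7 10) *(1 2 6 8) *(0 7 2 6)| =8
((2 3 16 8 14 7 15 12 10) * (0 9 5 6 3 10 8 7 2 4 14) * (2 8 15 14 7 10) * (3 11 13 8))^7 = ((0 9 5 6 11 13 8)(3 16 10 4 7 14)(12 15))^7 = (3 16 10 4 7 14)(12 15)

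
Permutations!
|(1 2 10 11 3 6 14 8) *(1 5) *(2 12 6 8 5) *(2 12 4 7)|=12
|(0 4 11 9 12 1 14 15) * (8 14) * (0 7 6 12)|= 28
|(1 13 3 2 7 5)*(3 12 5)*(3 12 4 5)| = |(1 13 4 5)(2 7 12 3)| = 4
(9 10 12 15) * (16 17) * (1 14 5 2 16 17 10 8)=[0, 14, 16, 3, 4, 2, 6, 7, 1, 8, 12, 11, 15, 13, 5, 9, 10, 17]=(17)(1 14 5 2 16 10 12 15 9 8)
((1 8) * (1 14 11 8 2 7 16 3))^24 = (1 3 16 7 2) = ((1 2 7 16 3)(8 14 11))^24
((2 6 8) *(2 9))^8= (9)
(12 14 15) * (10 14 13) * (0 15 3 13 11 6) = (0 15 12 11 6)(3 13 10 14) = [15, 1, 2, 13, 4, 5, 0, 7, 8, 9, 14, 6, 11, 10, 3, 12]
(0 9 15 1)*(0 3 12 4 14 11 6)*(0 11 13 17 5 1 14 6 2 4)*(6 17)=(0 9 15 14 13 6 11 2 4 17 5 1 3 12)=[9, 3, 4, 12, 17, 1, 11, 7, 8, 15, 10, 2, 0, 6, 13, 14, 16, 5]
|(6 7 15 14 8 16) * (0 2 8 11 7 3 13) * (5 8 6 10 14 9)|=45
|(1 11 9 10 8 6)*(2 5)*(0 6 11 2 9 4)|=10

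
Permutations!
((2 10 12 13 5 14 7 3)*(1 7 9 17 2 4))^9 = ((1 7 3 4)(2 10 12 13 5 14 9 17))^9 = (1 7 3 4)(2 10 12 13 5 14 9 17)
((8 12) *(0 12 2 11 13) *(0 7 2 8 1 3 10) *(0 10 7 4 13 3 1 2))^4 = (13)(0 3 2)(7 11 12)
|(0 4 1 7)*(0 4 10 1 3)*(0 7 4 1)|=4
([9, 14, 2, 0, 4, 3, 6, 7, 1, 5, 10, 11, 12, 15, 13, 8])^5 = (15)(0 9 5 3)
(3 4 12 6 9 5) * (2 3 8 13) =[0, 1, 3, 4, 12, 8, 9, 7, 13, 5, 10, 11, 6, 2] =(2 3 4 12 6 9 5 8 13)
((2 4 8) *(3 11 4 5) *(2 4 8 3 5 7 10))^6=(3 8)(4 11)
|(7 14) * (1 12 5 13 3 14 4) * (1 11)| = |(1 12 5 13 3 14 7 4 11)| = 9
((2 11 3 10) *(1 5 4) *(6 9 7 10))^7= ((1 5 4)(2 11 3 6 9 7 10))^7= (11)(1 5 4)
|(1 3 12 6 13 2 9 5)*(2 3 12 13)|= 6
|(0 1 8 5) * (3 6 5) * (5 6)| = 5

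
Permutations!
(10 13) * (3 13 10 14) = [0, 1, 2, 13, 4, 5, 6, 7, 8, 9, 10, 11, 12, 14, 3] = (3 13 14)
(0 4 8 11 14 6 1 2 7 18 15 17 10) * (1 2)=[4, 1, 7, 3, 8, 5, 2, 18, 11, 9, 0, 14, 12, 13, 6, 17, 16, 10, 15]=(0 4 8 11 14 6 2 7 18 15 17 10)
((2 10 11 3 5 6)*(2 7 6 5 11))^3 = ((2 10)(3 11)(6 7))^3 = (2 10)(3 11)(6 7)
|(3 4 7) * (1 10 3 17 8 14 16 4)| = |(1 10 3)(4 7 17 8 14 16)| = 6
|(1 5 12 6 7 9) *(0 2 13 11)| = |(0 2 13 11)(1 5 12 6 7 9)| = 12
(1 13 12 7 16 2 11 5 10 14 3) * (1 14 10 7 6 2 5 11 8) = (1 13 12 6 2 8)(3 14)(5 7 16) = [0, 13, 8, 14, 4, 7, 2, 16, 1, 9, 10, 11, 6, 12, 3, 15, 5]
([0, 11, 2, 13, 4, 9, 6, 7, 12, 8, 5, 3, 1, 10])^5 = [0, 5, 2, 8, 4, 11, 6, 7, 13, 3, 1, 9, 10, 12]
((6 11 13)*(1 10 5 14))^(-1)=(1 14 5 10)(6 13 11)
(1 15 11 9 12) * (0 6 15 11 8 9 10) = (0 6 15 8 9 12 1 11 10) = [6, 11, 2, 3, 4, 5, 15, 7, 9, 12, 0, 10, 1, 13, 14, 8]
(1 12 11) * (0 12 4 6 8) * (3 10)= (0 12 11 1 4 6 8)(3 10)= [12, 4, 2, 10, 6, 5, 8, 7, 0, 9, 3, 1, 11]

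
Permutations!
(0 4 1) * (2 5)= [4, 0, 5, 3, 1, 2]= (0 4 1)(2 5)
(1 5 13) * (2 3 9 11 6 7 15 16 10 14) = (1 5 13)(2 3 9 11 6 7 15 16 10 14) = [0, 5, 3, 9, 4, 13, 7, 15, 8, 11, 14, 6, 12, 1, 2, 16, 10]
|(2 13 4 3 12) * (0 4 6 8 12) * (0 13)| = |(0 4 3 13 6 8 12 2)| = 8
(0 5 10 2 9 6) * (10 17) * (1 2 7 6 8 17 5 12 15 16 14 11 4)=[12, 2, 9, 3, 1, 5, 0, 6, 17, 8, 7, 4, 15, 13, 11, 16, 14, 10]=(0 12 15 16 14 11 4 1 2 9 8 17 10 7 6)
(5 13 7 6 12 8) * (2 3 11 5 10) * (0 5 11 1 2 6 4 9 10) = (0 5 13 7 4 9 10 6 12 8)(1 2 3) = [5, 2, 3, 1, 9, 13, 12, 4, 0, 10, 6, 11, 8, 7]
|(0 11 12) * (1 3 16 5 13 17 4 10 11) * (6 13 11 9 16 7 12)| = 45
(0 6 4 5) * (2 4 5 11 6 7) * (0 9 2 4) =(0 7 4 11 6 5 9 2) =[7, 1, 0, 3, 11, 9, 5, 4, 8, 2, 10, 6]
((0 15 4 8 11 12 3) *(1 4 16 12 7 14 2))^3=(0 12 15 3 16)(1 11 2 8 14 4 7)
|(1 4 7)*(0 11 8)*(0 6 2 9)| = 6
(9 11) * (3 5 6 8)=(3 5 6 8)(9 11)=[0, 1, 2, 5, 4, 6, 8, 7, 3, 11, 10, 9]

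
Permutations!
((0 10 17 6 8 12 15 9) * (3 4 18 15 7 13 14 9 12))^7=((0 10 17 6 8 3 4 18 15 12 7 13 14 9))^7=(0 18)(3 14)(4 9)(6 7)(8 13)(10 15)(12 17)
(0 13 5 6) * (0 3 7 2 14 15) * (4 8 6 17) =(0 13 5 17 4 8 6 3 7 2 14 15) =[13, 1, 14, 7, 8, 17, 3, 2, 6, 9, 10, 11, 12, 5, 15, 0, 16, 4]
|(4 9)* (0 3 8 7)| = |(0 3 8 7)(4 9)| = 4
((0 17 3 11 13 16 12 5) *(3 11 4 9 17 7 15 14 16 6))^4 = (0 16 7 12 15 5 14)(3 11 4 13 9 6 17) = ((0 7 15 14 16 12 5)(3 4 9 17 11 13 6))^4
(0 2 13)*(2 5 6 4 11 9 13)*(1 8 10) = (0 5 6 4 11 9 13)(1 8 10) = [5, 8, 2, 3, 11, 6, 4, 7, 10, 13, 1, 9, 12, 0]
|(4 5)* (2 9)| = 2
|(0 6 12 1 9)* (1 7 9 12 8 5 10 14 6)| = |(0 1 12 7 9)(5 10 14 6 8)| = 5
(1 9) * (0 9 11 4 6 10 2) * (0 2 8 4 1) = (0 9)(1 11)(4 6 10 8) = [9, 11, 2, 3, 6, 5, 10, 7, 4, 0, 8, 1]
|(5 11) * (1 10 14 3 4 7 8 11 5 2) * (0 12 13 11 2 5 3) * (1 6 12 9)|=10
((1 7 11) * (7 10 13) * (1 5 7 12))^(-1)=(1 12 13 10)(5 11 7)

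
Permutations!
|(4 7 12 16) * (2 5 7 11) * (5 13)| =8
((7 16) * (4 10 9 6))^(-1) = ((4 10 9 6)(7 16))^(-1) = (4 6 9 10)(7 16)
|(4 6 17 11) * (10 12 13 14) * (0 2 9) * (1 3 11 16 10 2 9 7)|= 26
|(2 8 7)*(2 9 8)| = |(7 9 8)| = 3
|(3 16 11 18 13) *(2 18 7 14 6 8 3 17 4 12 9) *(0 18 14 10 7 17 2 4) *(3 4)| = |(0 18 13 2 14 6 8 4 12 9 3 16 11 17)(7 10)| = 14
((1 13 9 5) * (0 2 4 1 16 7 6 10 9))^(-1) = ((0 2 4 1 13)(5 16 7 6 10 9))^(-1) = (0 13 1 4 2)(5 9 10 6 7 16)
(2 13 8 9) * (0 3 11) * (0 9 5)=(0 3 11 9 2 13 8 5)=[3, 1, 13, 11, 4, 0, 6, 7, 5, 2, 10, 9, 12, 8]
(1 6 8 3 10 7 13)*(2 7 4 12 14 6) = (1 2 7 13)(3 10 4 12 14 6 8) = [0, 2, 7, 10, 12, 5, 8, 13, 3, 9, 4, 11, 14, 1, 6]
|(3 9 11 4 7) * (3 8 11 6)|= |(3 9 6)(4 7 8 11)|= 12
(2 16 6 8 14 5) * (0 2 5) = [2, 1, 16, 3, 4, 5, 8, 7, 14, 9, 10, 11, 12, 13, 0, 15, 6] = (0 2 16 6 8 14)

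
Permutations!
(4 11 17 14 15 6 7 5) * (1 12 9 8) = (1 12 9 8)(4 11 17 14 15 6 7 5) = [0, 12, 2, 3, 11, 4, 7, 5, 1, 8, 10, 17, 9, 13, 15, 6, 16, 14]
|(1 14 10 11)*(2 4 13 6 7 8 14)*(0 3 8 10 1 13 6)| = |(0 3 8 14 1 2 4 6 7 10 11 13)| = 12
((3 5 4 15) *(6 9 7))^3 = (3 15 4 5)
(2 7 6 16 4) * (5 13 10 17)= (2 7 6 16 4)(5 13 10 17)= [0, 1, 7, 3, 2, 13, 16, 6, 8, 9, 17, 11, 12, 10, 14, 15, 4, 5]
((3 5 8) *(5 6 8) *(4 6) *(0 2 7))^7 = (0 2 7)(3 8 6 4) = ((0 2 7)(3 4 6 8))^7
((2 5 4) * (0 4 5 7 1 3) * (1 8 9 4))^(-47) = (0 1 3)(2 9 7 4 8)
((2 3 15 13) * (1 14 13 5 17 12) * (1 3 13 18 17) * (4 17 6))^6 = (1 12 18 15 4)(3 6 5 17 14) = ((1 14 18 6 4 17 12 3 15 5)(2 13))^6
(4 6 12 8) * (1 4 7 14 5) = (1 4 6 12 8 7 14 5) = [0, 4, 2, 3, 6, 1, 12, 14, 7, 9, 10, 11, 8, 13, 5]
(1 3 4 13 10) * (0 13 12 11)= (0 13 10 1 3 4 12 11)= [13, 3, 2, 4, 12, 5, 6, 7, 8, 9, 1, 0, 11, 10]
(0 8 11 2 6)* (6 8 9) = (0 9 6)(2 8 11) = [9, 1, 8, 3, 4, 5, 0, 7, 11, 6, 10, 2]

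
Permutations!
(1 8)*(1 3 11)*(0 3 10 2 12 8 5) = (0 3 11 1 5)(2 12 8 10) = [3, 5, 12, 11, 4, 0, 6, 7, 10, 9, 2, 1, 8]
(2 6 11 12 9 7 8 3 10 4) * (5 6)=(2 5 6 11 12 9 7 8 3 10 4)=[0, 1, 5, 10, 2, 6, 11, 8, 3, 7, 4, 12, 9]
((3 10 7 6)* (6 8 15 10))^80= ((3 6)(7 8 15 10))^80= (15)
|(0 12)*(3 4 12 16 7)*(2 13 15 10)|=12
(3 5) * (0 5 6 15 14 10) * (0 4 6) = (0 5 3)(4 6 15 14 10) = [5, 1, 2, 0, 6, 3, 15, 7, 8, 9, 4, 11, 12, 13, 10, 14]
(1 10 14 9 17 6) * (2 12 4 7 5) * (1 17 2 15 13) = [0, 10, 12, 3, 7, 15, 17, 5, 8, 2, 14, 11, 4, 1, 9, 13, 16, 6] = (1 10 14 9 2 12 4 7 5 15 13)(6 17)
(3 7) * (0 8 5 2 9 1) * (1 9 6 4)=(9)(0 8 5 2 6 4 1)(3 7)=[8, 0, 6, 7, 1, 2, 4, 3, 5, 9]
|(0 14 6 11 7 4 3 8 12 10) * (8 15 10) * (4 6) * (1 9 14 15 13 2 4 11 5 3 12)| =39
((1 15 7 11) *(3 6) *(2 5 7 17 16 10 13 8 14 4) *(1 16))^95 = ((1 15 17)(2 5 7 11 16 10 13 8 14 4)(3 6))^95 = (1 17 15)(2 10)(3 6)(4 16)(5 13)(7 8)(11 14)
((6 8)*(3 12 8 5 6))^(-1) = (3 8 12)(5 6)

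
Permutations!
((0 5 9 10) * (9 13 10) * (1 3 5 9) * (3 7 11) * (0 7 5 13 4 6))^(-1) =(0 6 4 5 1 9)(3 11 7 10 13)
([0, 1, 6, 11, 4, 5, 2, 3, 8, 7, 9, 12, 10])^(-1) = [0, 1, 6, 7, 4, 5, 2, 9, 8, 10, 12, 3, 11]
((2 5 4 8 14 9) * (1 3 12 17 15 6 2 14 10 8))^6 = ((1 3 12 17 15 6 2 5 4)(8 10)(9 14))^6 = (1 2 17)(3 5 15)(4 6 12)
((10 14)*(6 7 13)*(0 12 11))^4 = (14)(0 12 11)(6 7 13)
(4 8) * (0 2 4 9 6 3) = [2, 1, 4, 0, 8, 5, 3, 7, 9, 6] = (0 2 4 8 9 6 3)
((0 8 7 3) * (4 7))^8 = ((0 8 4 7 3))^8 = (0 7 8 3 4)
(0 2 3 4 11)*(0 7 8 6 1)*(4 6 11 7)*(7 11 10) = (0 2 3 6 1)(4 11)(7 8 10) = [2, 0, 3, 6, 11, 5, 1, 8, 10, 9, 7, 4]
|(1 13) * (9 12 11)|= 6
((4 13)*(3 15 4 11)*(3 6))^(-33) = ((3 15 4 13 11 6))^(-33) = (3 13)(4 6)(11 15)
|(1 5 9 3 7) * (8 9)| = 6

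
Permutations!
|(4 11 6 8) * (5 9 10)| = 12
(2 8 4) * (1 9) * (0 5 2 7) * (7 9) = (0 5 2 8 4 9 1 7) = [5, 7, 8, 3, 9, 2, 6, 0, 4, 1]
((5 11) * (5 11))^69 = ((11))^69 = (11)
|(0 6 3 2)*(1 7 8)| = 12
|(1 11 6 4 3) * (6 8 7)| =|(1 11 8 7 6 4 3)| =7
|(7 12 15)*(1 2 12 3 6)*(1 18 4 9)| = 10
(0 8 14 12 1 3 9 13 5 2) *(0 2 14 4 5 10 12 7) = (0 8 4 5 14 7)(1 3 9 13 10 12) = [8, 3, 2, 9, 5, 14, 6, 0, 4, 13, 12, 11, 1, 10, 7]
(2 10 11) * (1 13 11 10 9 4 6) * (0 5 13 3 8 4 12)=[5, 3, 9, 8, 6, 13, 1, 7, 4, 12, 10, 2, 0, 11]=(0 5 13 11 2 9 12)(1 3 8 4 6)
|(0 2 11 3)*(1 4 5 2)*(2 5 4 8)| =6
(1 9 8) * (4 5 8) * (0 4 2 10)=[4, 9, 10, 3, 5, 8, 6, 7, 1, 2, 0]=(0 4 5 8 1 9 2 10)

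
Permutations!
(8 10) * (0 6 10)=(0 6 10 8)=[6, 1, 2, 3, 4, 5, 10, 7, 0, 9, 8]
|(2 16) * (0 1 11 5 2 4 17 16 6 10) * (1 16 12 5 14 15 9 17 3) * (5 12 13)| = 15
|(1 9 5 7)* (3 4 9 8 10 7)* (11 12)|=4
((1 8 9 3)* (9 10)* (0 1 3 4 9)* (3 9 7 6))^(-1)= (0 10 8 1)(3 6 7 4 9)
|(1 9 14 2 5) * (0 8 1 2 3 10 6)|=8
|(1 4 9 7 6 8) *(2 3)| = 6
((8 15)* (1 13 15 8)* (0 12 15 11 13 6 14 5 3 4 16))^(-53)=(0 3 6 12 4 14 15 16 5 1)(11 13)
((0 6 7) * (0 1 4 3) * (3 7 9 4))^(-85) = (0 3 1 7 4 9 6)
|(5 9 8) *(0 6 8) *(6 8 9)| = |(0 8 5 6 9)| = 5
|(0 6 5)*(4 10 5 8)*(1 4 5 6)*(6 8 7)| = |(0 1 4 10 8 5)(6 7)| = 6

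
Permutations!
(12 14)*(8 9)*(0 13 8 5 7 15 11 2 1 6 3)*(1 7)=(0 13 8 9 5 1 6 3)(2 7 15 11)(12 14)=[13, 6, 7, 0, 4, 1, 3, 15, 9, 5, 10, 2, 14, 8, 12, 11]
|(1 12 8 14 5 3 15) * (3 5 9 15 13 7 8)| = 9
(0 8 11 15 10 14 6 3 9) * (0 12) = (0 8 11 15 10 14 6 3 9 12) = [8, 1, 2, 9, 4, 5, 3, 7, 11, 12, 14, 15, 0, 13, 6, 10]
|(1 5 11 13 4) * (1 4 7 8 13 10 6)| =|(1 5 11 10 6)(7 8 13)| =15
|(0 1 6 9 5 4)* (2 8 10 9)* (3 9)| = |(0 1 6 2 8 10 3 9 5 4)| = 10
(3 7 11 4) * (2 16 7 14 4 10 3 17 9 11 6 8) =(2 16 7 6 8)(3 14 4 17 9 11 10) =[0, 1, 16, 14, 17, 5, 8, 6, 2, 11, 3, 10, 12, 13, 4, 15, 7, 9]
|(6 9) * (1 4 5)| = 6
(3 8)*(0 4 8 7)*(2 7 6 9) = (0 4 8 3 6 9 2 7) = [4, 1, 7, 6, 8, 5, 9, 0, 3, 2]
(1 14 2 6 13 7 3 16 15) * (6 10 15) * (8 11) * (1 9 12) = (1 14 2 10 15 9 12)(3 16 6 13 7)(8 11) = [0, 14, 10, 16, 4, 5, 13, 3, 11, 12, 15, 8, 1, 7, 2, 9, 6]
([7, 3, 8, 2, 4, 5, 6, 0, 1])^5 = [7, 3, 8, 2, 4, 5, 6, 0, 1]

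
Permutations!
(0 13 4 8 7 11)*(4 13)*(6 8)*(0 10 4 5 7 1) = (13)(0 5 7 11 10 4 6 8 1) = [5, 0, 2, 3, 6, 7, 8, 11, 1, 9, 4, 10, 12, 13]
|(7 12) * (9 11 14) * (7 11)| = 5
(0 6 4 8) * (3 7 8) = [6, 1, 2, 7, 3, 5, 4, 8, 0] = (0 6 4 3 7 8)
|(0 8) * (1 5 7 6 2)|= |(0 8)(1 5 7 6 2)|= 10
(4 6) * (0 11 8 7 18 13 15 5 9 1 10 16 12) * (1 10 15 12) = (0 11 8 7 18 13 12)(1 15 5 9 10 16)(4 6) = [11, 15, 2, 3, 6, 9, 4, 18, 7, 10, 16, 8, 0, 12, 14, 5, 1, 17, 13]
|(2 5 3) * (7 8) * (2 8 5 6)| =4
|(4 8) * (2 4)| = 3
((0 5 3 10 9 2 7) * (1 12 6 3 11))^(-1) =((0 5 11 1 12 6 3 10 9 2 7))^(-1) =(0 7 2 9 10 3 6 12 1 11 5)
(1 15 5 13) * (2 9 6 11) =(1 15 5 13)(2 9 6 11) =[0, 15, 9, 3, 4, 13, 11, 7, 8, 6, 10, 2, 12, 1, 14, 5]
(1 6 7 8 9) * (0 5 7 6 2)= (0 5 7 8 9 1 2)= [5, 2, 0, 3, 4, 7, 6, 8, 9, 1]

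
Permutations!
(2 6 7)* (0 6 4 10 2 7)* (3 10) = (0 6)(2 4 3 10) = [6, 1, 4, 10, 3, 5, 0, 7, 8, 9, 2]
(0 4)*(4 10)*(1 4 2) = (0 10 2 1 4) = [10, 4, 1, 3, 0, 5, 6, 7, 8, 9, 2]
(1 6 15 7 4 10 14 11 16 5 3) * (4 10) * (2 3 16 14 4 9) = [0, 6, 3, 1, 9, 16, 15, 10, 8, 2, 4, 14, 12, 13, 11, 7, 5] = (1 6 15 7 10 4 9 2 3)(5 16)(11 14)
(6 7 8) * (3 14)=(3 14)(6 7 8)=[0, 1, 2, 14, 4, 5, 7, 8, 6, 9, 10, 11, 12, 13, 3]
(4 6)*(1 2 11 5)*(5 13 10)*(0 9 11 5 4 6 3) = (0 9 11 13 10 4 3)(1 2 5) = [9, 2, 5, 0, 3, 1, 6, 7, 8, 11, 4, 13, 12, 10]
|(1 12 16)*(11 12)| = 4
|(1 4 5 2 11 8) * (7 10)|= 6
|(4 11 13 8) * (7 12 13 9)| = |(4 11 9 7 12 13 8)| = 7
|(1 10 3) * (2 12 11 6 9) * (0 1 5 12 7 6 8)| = |(0 1 10 3 5 12 11 8)(2 7 6 9)| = 8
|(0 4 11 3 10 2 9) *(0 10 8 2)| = |(0 4 11 3 8 2 9 10)| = 8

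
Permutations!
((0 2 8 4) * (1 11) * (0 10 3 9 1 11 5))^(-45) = (11) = ((11)(0 2 8 4 10 3 9 1 5))^(-45)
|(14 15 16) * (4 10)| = 6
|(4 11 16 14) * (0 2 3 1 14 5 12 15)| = |(0 2 3 1 14 4 11 16 5 12 15)| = 11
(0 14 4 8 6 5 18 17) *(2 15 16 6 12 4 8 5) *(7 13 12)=(0 14 8 7 13 12 4 5 18 17)(2 15 16 6)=[14, 1, 15, 3, 5, 18, 2, 13, 7, 9, 10, 11, 4, 12, 8, 16, 6, 0, 17]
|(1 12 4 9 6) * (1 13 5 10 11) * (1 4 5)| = 9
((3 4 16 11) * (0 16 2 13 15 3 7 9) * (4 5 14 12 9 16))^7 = (0 14 15 4 12 3 2 9 5 13)(7 16 11)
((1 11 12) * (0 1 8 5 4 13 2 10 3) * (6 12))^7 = ((0 1 11 6 12 8 5 4 13 2 10 3))^7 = (0 4 11 2 12 3 5 1 13 6 10 8)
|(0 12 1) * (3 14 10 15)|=|(0 12 1)(3 14 10 15)|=12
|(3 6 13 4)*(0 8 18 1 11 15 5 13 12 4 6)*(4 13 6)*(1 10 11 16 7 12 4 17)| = 30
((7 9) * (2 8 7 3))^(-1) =(2 3 9 7 8)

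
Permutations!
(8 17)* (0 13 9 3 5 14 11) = (0 13 9 3 5 14 11)(8 17) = [13, 1, 2, 5, 4, 14, 6, 7, 17, 3, 10, 0, 12, 9, 11, 15, 16, 8]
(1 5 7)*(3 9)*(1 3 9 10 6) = (1 5 7 3 10 6) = [0, 5, 2, 10, 4, 7, 1, 3, 8, 9, 6]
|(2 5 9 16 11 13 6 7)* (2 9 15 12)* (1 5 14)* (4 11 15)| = |(1 5 4 11 13 6 7 9 16 15 12 2 14)| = 13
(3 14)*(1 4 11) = (1 4 11)(3 14) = [0, 4, 2, 14, 11, 5, 6, 7, 8, 9, 10, 1, 12, 13, 3]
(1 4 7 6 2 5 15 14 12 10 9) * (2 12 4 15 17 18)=[0, 15, 5, 3, 7, 17, 12, 6, 8, 1, 9, 11, 10, 13, 4, 14, 16, 18, 2]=(1 15 14 4 7 6 12 10 9)(2 5 17 18)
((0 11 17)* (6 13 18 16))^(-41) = ((0 11 17)(6 13 18 16))^(-41) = (0 11 17)(6 16 18 13)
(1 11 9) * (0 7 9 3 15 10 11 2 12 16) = [7, 2, 12, 15, 4, 5, 6, 9, 8, 1, 11, 3, 16, 13, 14, 10, 0] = (0 7 9 1 2 12 16)(3 15 10 11)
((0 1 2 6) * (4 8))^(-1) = (0 6 2 1)(4 8)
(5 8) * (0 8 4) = [8, 1, 2, 3, 0, 4, 6, 7, 5] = (0 8 5 4)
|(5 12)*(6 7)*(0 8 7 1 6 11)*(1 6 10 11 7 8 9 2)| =|(0 9 2 1 10 11)(5 12)| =6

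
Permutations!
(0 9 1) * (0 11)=[9, 11, 2, 3, 4, 5, 6, 7, 8, 1, 10, 0]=(0 9 1 11)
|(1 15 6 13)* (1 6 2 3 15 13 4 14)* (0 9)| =30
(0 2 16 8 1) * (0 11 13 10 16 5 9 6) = (0 2 5 9 6)(1 11 13 10 16 8) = [2, 11, 5, 3, 4, 9, 0, 7, 1, 6, 16, 13, 12, 10, 14, 15, 8]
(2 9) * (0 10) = (0 10)(2 9) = [10, 1, 9, 3, 4, 5, 6, 7, 8, 2, 0]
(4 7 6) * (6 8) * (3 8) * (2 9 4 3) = (2 9 4 7)(3 8 6) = [0, 1, 9, 8, 7, 5, 3, 2, 6, 4]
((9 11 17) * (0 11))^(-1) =(0 9 17 11)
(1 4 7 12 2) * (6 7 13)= (1 4 13 6 7 12 2)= [0, 4, 1, 3, 13, 5, 7, 12, 8, 9, 10, 11, 2, 6]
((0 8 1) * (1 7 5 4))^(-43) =((0 8 7 5 4 1))^(-43) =(0 1 4 5 7 8)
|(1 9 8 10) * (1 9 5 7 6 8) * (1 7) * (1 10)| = |(1 5 10 9 7 6 8)| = 7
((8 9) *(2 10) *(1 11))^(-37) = (1 11)(2 10)(8 9)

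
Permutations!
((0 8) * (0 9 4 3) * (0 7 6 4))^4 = (0 8 9) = ((0 8 9)(3 7 6 4))^4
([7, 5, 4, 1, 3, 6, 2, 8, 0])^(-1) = [8, 3, 6, 4, 2, 1, 5, 0, 7]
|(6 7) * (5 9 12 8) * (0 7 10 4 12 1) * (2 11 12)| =12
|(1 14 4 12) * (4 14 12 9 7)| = |(14)(1 12)(4 9 7)| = 6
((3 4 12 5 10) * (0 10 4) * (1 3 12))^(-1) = (0 3 1 4 5 12 10)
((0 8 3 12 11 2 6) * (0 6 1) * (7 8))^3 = (0 3 2 7 12 1 8 11)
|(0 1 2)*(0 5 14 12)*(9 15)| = 6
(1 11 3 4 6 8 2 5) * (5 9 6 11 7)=(1 7 5)(2 9 6 8)(3 4 11)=[0, 7, 9, 4, 11, 1, 8, 5, 2, 6, 10, 3]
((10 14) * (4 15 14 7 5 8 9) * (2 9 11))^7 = ((2 9 4 15 14 10 7 5 8 11))^7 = (2 5 14 9 8 10 4 11 7 15)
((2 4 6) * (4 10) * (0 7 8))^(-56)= (10)(0 7 8)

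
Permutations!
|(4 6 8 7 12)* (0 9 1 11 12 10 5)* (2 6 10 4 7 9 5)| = |(0 5)(1 11 12 7 4 10 2 6 8 9)| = 10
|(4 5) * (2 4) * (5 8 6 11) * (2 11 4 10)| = 6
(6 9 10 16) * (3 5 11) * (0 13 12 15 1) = [13, 0, 2, 5, 4, 11, 9, 7, 8, 10, 16, 3, 15, 12, 14, 1, 6] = (0 13 12 15 1)(3 5 11)(6 9 10 16)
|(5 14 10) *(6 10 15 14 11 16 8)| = 6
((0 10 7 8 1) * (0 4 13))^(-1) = ((0 10 7 8 1 4 13))^(-1) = (0 13 4 1 8 7 10)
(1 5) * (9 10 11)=(1 5)(9 10 11)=[0, 5, 2, 3, 4, 1, 6, 7, 8, 10, 11, 9]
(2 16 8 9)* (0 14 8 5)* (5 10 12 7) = [14, 1, 16, 3, 4, 0, 6, 5, 9, 2, 12, 11, 7, 13, 8, 15, 10] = (0 14 8 9 2 16 10 12 7 5)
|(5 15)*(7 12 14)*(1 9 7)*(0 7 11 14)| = 12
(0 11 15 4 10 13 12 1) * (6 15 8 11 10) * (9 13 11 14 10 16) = (0 16 9 13 12 1)(4 6 15)(8 14 10 11) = [16, 0, 2, 3, 6, 5, 15, 7, 14, 13, 11, 8, 1, 12, 10, 4, 9]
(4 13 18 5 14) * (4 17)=(4 13 18 5 14 17)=[0, 1, 2, 3, 13, 14, 6, 7, 8, 9, 10, 11, 12, 18, 17, 15, 16, 4, 5]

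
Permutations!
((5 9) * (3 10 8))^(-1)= (3 8 10)(5 9)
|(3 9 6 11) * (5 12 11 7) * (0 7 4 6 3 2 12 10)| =12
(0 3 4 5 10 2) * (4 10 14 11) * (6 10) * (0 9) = (0 3 6 10 2 9)(4 5 14 11) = [3, 1, 9, 6, 5, 14, 10, 7, 8, 0, 2, 4, 12, 13, 11]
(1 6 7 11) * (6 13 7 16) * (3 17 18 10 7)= (1 13 3 17 18 10 7 11)(6 16)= [0, 13, 2, 17, 4, 5, 16, 11, 8, 9, 7, 1, 12, 3, 14, 15, 6, 18, 10]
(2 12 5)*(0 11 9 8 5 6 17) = (0 11 9 8 5 2 12 6 17) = [11, 1, 12, 3, 4, 2, 17, 7, 5, 8, 10, 9, 6, 13, 14, 15, 16, 0]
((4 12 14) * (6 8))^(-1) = (4 14 12)(6 8)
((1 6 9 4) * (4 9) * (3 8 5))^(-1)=((9)(1 6 4)(3 8 5))^(-1)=(9)(1 4 6)(3 5 8)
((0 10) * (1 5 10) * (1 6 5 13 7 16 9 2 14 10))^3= (0 1 16 14 6 13 9 10 5 7 2)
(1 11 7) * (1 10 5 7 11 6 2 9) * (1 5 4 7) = (11)(1 6 2 9 5)(4 7 10) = [0, 6, 9, 3, 7, 1, 2, 10, 8, 5, 4, 11]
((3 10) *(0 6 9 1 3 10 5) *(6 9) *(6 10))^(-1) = ((0 9 1 3 5)(6 10))^(-1) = (0 5 3 1 9)(6 10)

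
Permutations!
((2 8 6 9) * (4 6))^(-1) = (2 9 6 4 8)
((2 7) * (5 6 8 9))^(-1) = (2 7)(5 9 8 6)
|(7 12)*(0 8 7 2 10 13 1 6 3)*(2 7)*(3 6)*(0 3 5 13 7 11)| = 21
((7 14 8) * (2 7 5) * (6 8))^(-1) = (2 5 8 6 14 7)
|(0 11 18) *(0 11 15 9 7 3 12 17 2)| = |(0 15 9 7 3 12 17 2)(11 18)| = 8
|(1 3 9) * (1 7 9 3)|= |(7 9)|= 2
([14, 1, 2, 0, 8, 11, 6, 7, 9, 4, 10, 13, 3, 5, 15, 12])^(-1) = [3, 1, 2, 12, 9, 13, 6, 7, 4, 8, 10, 5, 15, 11, 0, 14]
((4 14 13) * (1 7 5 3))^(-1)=(1 3 5 7)(4 13 14)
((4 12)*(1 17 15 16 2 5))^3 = (1 16)(2 17)(4 12)(5 15)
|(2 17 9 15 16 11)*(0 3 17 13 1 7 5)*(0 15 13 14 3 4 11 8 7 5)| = |(0 4 11 2 14 3 17 9 13 1 5 15 16 8 7)| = 15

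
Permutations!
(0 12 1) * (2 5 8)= (0 12 1)(2 5 8)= [12, 0, 5, 3, 4, 8, 6, 7, 2, 9, 10, 11, 1]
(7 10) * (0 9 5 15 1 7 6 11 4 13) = [9, 7, 2, 3, 13, 15, 11, 10, 8, 5, 6, 4, 12, 0, 14, 1] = (0 9 5 15 1 7 10 6 11 4 13)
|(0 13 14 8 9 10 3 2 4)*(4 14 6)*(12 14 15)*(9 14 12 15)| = |(15)(0 13 6 4)(2 9 10 3)(8 14)| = 4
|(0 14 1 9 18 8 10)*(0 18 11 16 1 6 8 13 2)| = |(0 14 6 8 10 18 13 2)(1 9 11 16)| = 8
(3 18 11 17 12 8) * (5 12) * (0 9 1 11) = (0 9 1 11 17 5 12 8 3 18) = [9, 11, 2, 18, 4, 12, 6, 7, 3, 1, 10, 17, 8, 13, 14, 15, 16, 5, 0]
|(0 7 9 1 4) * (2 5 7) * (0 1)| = 10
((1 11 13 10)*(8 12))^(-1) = (1 10 13 11)(8 12)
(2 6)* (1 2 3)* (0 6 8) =(0 6 3 1 2 8) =[6, 2, 8, 1, 4, 5, 3, 7, 0]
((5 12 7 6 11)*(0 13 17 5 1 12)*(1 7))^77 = ((0 13 17 5)(1 12)(6 11 7))^77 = (0 13 17 5)(1 12)(6 7 11)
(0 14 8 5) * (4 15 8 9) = (0 14 9 4 15 8 5) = [14, 1, 2, 3, 15, 0, 6, 7, 5, 4, 10, 11, 12, 13, 9, 8]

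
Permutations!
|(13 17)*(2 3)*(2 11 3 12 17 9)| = |(2 12 17 13 9)(3 11)| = 10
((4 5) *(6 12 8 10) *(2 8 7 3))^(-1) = ((2 8 10 6 12 7 3)(4 5))^(-1) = (2 3 7 12 6 10 8)(4 5)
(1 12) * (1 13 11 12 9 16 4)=[0, 9, 2, 3, 1, 5, 6, 7, 8, 16, 10, 12, 13, 11, 14, 15, 4]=(1 9 16 4)(11 12 13)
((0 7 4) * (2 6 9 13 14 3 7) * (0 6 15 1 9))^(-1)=(0 6 4 7 3 14 13 9 1 15 2)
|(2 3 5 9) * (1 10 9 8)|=|(1 10 9 2 3 5 8)|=7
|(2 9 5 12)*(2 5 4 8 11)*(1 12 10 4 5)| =14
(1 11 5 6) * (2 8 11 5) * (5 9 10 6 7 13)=(1 9 10 6)(2 8 11)(5 7 13)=[0, 9, 8, 3, 4, 7, 1, 13, 11, 10, 6, 2, 12, 5]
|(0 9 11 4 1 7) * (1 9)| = |(0 1 7)(4 9 11)| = 3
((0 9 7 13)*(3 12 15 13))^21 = (15)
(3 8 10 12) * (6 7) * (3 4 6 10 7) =(3 8 7 10 12 4 6) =[0, 1, 2, 8, 6, 5, 3, 10, 7, 9, 12, 11, 4]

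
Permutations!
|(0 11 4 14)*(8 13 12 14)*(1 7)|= 14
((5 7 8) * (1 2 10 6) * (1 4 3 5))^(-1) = (1 8 7 5 3 4 6 10 2) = ((1 2 10 6 4 3 5 7 8))^(-1)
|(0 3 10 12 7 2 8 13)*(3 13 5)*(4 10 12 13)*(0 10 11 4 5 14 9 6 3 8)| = 10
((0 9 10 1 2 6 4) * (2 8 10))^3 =(10)(0 6 9 4 2)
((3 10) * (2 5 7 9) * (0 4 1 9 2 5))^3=(0 9 2 1 7 4 5)(3 10)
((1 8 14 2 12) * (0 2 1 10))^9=(14)(0 2 12 10)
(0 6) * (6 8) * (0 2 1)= (0 8 6 2 1)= [8, 0, 1, 3, 4, 5, 2, 7, 6]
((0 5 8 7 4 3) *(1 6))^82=(0 4 8)(3 7 5)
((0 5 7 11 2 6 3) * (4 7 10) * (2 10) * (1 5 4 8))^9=((0 4 7 11 10 8 1 5 2 6 3))^9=(0 6 5 8 11 4 3 2 1 10 7)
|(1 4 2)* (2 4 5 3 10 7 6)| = |(1 5 3 10 7 6 2)| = 7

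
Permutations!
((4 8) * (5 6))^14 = ((4 8)(5 6))^14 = (8)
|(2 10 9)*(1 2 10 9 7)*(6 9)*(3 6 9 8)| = 15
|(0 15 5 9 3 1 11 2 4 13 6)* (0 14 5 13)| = 12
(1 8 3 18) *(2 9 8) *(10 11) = (1 2 9 8 3 18)(10 11) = [0, 2, 9, 18, 4, 5, 6, 7, 3, 8, 11, 10, 12, 13, 14, 15, 16, 17, 1]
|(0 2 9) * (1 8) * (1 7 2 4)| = |(0 4 1 8 7 2 9)| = 7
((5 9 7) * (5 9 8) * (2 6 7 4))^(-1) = (2 4 9 7 6)(5 8)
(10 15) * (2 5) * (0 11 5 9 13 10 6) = (0 11 5 2 9 13 10 15 6) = [11, 1, 9, 3, 4, 2, 0, 7, 8, 13, 15, 5, 12, 10, 14, 6]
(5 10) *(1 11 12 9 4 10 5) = (1 11 12 9 4 10) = [0, 11, 2, 3, 10, 5, 6, 7, 8, 4, 1, 12, 9]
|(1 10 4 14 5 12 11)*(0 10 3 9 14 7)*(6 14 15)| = 36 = |(0 10 4 7)(1 3 9 15 6 14 5 12 11)|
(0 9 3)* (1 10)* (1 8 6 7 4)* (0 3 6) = (0 9 6 7 4 1 10 8) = [9, 10, 2, 3, 1, 5, 7, 4, 0, 6, 8]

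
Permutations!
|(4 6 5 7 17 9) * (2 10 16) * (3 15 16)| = 30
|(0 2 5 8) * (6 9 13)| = |(0 2 5 8)(6 9 13)| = 12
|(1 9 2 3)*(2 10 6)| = 6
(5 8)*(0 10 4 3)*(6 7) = (0 10 4 3)(5 8)(6 7) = [10, 1, 2, 0, 3, 8, 7, 6, 5, 9, 4]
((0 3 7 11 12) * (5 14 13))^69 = (14)(0 12 11 7 3)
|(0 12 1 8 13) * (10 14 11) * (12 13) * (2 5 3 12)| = 6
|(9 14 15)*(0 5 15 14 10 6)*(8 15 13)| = |(0 5 13 8 15 9 10 6)| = 8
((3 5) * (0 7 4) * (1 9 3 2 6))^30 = ((0 7 4)(1 9 3 5 2 6))^30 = (9)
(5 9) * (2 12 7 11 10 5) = (2 12 7 11 10 5 9) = [0, 1, 12, 3, 4, 9, 6, 11, 8, 2, 5, 10, 7]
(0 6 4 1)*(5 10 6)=(0 5 10 6 4 1)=[5, 0, 2, 3, 1, 10, 4, 7, 8, 9, 6]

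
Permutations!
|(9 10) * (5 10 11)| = 4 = |(5 10 9 11)|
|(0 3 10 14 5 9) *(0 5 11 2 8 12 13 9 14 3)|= |(2 8 12 13 9 5 14 11)(3 10)|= 8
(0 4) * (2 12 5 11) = (0 4)(2 12 5 11) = [4, 1, 12, 3, 0, 11, 6, 7, 8, 9, 10, 2, 5]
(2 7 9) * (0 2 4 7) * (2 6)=(0 6 2)(4 7 9)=[6, 1, 0, 3, 7, 5, 2, 9, 8, 4]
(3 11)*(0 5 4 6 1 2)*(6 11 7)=[5, 2, 0, 7, 11, 4, 1, 6, 8, 9, 10, 3]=(0 5 4 11 3 7 6 1 2)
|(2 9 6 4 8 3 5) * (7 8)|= |(2 9 6 4 7 8 3 5)|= 8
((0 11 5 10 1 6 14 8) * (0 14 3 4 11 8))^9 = (14)(1 3 11 10 6 4 5)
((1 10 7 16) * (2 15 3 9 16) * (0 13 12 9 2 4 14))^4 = (0 16 4 12 10)(1 14 9 7 13)(2 15 3)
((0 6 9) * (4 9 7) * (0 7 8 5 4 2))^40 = ((0 6 8 5 4 9 7 2))^40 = (9)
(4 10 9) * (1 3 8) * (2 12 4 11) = (1 3 8)(2 12 4 10 9 11) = [0, 3, 12, 8, 10, 5, 6, 7, 1, 11, 9, 2, 4]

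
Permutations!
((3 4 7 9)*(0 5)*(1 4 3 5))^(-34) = (0 4 9)(1 7 5) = ((0 1 4 7 9 5))^(-34)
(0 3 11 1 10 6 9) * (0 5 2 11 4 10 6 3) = (1 6 9 5 2 11)(3 4 10) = [0, 6, 11, 4, 10, 2, 9, 7, 8, 5, 3, 1]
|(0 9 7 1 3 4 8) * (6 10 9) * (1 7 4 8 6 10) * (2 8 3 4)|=15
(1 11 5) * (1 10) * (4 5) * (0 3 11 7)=[3, 7, 2, 11, 5, 10, 6, 0, 8, 9, 1, 4]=(0 3 11 4 5 10 1 7)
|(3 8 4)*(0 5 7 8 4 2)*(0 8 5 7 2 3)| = |(0 7 5 2 8 3 4)| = 7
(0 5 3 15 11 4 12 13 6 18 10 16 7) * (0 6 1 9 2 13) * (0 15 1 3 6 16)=(0 5 6 18 10)(1 9 2 13 3)(4 12 15 11)(7 16)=[5, 9, 13, 1, 12, 6, 18, 16, 8, 2, 0, 4, 15, 3, 14, 11, 7, 17, 10]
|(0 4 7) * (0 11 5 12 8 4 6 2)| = 6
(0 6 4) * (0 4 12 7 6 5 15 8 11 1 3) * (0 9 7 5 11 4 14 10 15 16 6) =(0 11 1 3 9 7)(4 14 10 15 8)(5 16 6 12) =[11, 3, 2, 9, 14, 16, 12, 0, 4, 7, 15, 1, 5, 13, 10, 8, 6]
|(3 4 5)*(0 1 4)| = 5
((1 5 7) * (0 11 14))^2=(0 14 11)(1 7 5)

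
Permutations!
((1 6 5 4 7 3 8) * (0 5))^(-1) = ((0 5 4 7 3 8 1 6))^(-1) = (0 6 1 8 3 7 4 5)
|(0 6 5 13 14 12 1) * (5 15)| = 8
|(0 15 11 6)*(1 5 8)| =|(0 15 11 6)(1 5 8)| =12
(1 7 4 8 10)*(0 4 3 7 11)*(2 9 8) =(0 4 2 9 8 10 1 11)(3 7) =[4, 11, 9, 7, 2, 5, 6, 3, 10, 8, 1, 0]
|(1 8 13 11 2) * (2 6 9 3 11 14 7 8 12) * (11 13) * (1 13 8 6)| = |(1 12 2 13 14 7 6 9 3 8 11)| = 11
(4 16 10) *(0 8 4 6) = [8, 1, 2, 3, 16, 5, 0, 7, 4, 9, 6, 11, 12, 13, 14, 15, 10] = (0 8 4 16 10 6)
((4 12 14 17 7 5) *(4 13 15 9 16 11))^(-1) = (4 11 16 9 15 13 5 7 17 14 12)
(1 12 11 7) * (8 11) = (1 12 8 11 7) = [0, 12, 2, 3, 4, 5, 6, 1, 11, 9, 10, 7, 8]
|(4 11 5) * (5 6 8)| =5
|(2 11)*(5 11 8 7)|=5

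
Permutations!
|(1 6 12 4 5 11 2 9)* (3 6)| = 9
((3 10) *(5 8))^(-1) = (3 10)(5 8)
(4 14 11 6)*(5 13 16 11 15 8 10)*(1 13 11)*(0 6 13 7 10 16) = (0 6 4 14 15 8 16 1 7 10 5 11 13) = [6, 7, 2, 3, 14, 11, 4, 10, 16, 9, 5, 13, 12, 0, 15, 8, 1]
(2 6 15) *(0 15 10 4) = (0 15 2 6 10 4) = [15, 1, 6, 3, 0, 5, 10, 7, 8, 9, 4, 11, 12, 13, 14, 2]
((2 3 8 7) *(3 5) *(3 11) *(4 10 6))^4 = ((2 5 11 3 8 7)(4 10 6))^4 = (2 8 11)(3 5 7)(4 10 6)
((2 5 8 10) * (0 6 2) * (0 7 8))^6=(10)(0 2)(5 6)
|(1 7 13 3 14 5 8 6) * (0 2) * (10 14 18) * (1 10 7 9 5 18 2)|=13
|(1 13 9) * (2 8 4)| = 3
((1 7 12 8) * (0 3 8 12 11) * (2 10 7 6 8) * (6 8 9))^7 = ((12)(0 3 2 10 7 11)(1 8)(6 9))^7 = (12)(0 3 2 10 7 11)(1 8)(6 9)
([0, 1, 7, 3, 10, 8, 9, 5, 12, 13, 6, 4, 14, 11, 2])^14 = [0, 1, 5, 3, 6, 12, 13, 8, 14, 11, 9, 10, 2, 4, 7]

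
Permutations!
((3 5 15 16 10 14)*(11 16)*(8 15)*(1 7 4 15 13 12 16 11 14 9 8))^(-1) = (1 5 3 14 15 4 7)(8 9 10 16 12 13)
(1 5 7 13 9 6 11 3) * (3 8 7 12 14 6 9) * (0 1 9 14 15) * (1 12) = [12, 5, 2, 9, 4, 1, 11, 13, 7, 14, 10, 8, 15, 3, 6, 0] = (0 12 15)(1 5)(3 9 14 6 11 8 7 13)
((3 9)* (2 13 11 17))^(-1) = (2 17 11 13)(3 9)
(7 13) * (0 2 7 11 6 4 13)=(0 2 7)(4 13 11 6)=[2, 1, 7, 3, 13, 5, 4, 0, 8, 9, 10, 6, 12, 11]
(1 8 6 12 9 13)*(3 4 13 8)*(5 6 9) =[0, 3, 2, 4, 13, 6, 12, 7, 9, 8, 10, 11, 5, 1] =(1 3 4 13)(5 6 12)(8 9)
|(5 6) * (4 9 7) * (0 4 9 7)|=|(0 4 7 9)(5 6)|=4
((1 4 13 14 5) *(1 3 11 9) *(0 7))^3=((0 7)(1 4 13 14 5 3 11 9))^3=(0 7)(1 14 11 4 5 9 13 3)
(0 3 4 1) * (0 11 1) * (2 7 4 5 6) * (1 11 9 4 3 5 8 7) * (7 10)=(11)(0 5 6 2 1 9 4)(3 8 10 7)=[5, 9, 1, 8, 0, 6, 2, 3, 10, 4, 7, 11]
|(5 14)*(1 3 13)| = |(1 3 13)(5 14)| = 6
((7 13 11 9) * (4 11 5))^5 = (4 5 13 7 9 11)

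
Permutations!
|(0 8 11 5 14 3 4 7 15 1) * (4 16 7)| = 10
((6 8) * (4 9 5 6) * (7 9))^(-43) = (4 8 6 5 9 7)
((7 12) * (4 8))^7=((4 8)(7 12))^7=(4 8)(7 12)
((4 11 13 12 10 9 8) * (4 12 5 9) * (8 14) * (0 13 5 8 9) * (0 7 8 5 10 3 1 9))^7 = ((0 13 5 7 8 12 3 1 9 14)(4 11 10))^7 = (0 1 8 13 9 12 5 14 3 7)(4 11 10)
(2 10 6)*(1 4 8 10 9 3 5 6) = [0, 4, 9, 5, 8, 6, 2, 7, 10, 3, 1] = (1 4 8 10)(2 9 3 5 6)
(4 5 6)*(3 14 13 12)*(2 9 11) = (2 9 11)(3 14 13 12)(4 5 6) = [0, 1, 9, 14, 5, 6, 4, 7, 8, 11, 10, 2, 3, 12, 13]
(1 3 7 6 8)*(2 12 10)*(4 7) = (1 3 4 7 6 8)(2 12 10) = [0, 3, 12, 4, 7, 5, 8, 6, 1, 9, 2, 11, 10]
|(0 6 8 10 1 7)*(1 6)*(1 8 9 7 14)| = 6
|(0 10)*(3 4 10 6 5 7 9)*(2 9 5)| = 14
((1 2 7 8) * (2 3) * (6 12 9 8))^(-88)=((1 3 2 7 6 12 9 8))^(-88)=(12)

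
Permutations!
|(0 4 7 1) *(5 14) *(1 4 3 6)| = 4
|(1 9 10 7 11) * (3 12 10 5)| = 8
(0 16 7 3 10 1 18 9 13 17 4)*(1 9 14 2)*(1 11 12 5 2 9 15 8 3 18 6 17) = (0 16 7 18 14 9 13 1 6 17 4)(2 11 12 5)(3 10 15 8) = [16, 6, 11, 10, 0, 2, 17, 18, 3, 13, 15, 12, 5, 1, 9, 8, 7, 4, 14]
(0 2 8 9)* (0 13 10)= [2, 1, 8, 3, 4, 5, 6, 7, 9, 13, 0, 11, 12, 10]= (0 2 8 9 13 10)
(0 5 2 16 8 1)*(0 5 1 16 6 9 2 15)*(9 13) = (0 1 5 15)(2 6 13 9)(8 16) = [1, 5, 6, 3, 4, 15, 13, 7, 16, 2, 10, 11, 12, 9, 14, 0, 8]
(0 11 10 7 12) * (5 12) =[11, 1, 2, 3, 4, 12, 6, 5, 8, 9, 7, 10, 0] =(0 11 10 7 5 12)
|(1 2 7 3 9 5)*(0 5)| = |(0 5 1 2 7 3 9)| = 7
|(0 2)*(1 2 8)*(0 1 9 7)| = 4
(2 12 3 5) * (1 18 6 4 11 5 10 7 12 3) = (1 18 6 4 11 5 2 3 10 7 12) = [0, 18, 3, 10, 11, 2, 4, 12, 8, 9, 7, 5, 1, 13, 14, 15, 16, 17, 6]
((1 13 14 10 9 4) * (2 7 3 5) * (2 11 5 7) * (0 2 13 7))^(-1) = (0 3 7 1 4 9 10 14 13 2)(5 11)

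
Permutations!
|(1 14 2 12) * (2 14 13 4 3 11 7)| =|(14)(1 13 4 3 11 7 2 12)| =8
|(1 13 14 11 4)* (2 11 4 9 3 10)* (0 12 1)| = 30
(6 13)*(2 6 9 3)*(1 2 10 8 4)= (1 2 6 13 9 3 10 8 4)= [0, 2, 6, 10, 1, 5, 13, 7, 4, 3, 8, 11, 12, 9]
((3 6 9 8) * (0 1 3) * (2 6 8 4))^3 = ((0 1 3 8)(2 6 9 4))^3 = (0 8 3 1)(2 4 9 6)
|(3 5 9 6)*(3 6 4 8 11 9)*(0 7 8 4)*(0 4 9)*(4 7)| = |(0 4 9 7 8 11)(3 5)| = 6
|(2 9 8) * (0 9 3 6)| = |(0 9 8 2 3 6)| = 6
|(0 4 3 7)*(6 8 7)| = 6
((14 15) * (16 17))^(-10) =((14 15)(16 17))^(-10) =(17)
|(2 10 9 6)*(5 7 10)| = 6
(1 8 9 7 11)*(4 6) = (1 8 9 7 11)(4 6) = [0, 8, 2, 3, 6, 5, 4, 11, 9, 7, 10, 1]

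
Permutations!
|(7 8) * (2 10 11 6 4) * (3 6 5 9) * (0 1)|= |(0 1)(2 10 11 5 9 3 6 4)(7 8)|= 8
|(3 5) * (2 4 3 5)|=3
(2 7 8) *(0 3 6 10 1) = (0 3 6 10 1)(2 7 8) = [3, 0, 7, 6, 4, 5, 10, 8, 2, 9, 1]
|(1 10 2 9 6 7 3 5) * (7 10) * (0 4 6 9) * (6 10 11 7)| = |(0 4 10 2)(1 6 11 7 3 5)| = 12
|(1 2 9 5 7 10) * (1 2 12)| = |(1 12)(2 9 5 7 10)| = 10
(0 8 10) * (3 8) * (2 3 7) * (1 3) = (0 7 2 1 3 8 10) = [7, 3, 1, 8, 4, 5, 6, 2, 10, 9, 0]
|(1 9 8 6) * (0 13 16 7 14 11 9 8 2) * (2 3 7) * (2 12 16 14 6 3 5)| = 70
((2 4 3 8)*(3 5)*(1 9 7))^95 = ((1 9 7)(2 4 5 3 8))^95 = (1 7 9)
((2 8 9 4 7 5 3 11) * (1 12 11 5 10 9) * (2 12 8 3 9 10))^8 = (12)(2 5 4)(3 9 7)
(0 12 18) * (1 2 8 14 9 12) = (0 1 2 8 14 9 12 18) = [1, 2, 8, 3, 4, 5, 6, 7, 14, 12, 10, 11, 18, 13, 9, 15, 16, 17, 0]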